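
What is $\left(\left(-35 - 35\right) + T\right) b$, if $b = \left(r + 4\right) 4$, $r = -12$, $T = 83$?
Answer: $-416$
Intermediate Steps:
$b = -32$ ($b = \left(-12 + 4\right) 4 = \left(-8\right) 4 = -32$)
$\left(\left(-35 - 35\right) + T\right) b = \left(\left(-35 - 35\right) + 83\right) \left(-32\right) = \left(-70 + 83\right) \left(-32\right) = 13 \left(-32\right) = -416$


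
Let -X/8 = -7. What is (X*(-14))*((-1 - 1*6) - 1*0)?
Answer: 5488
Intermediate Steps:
X = 56 (X = -8*(-7) = 56)
(X*(-14))*((-1 - 1*6) - 1*0) = (56*(-14))*((-1 - 1*6) - 1*0) = -784*((-1 - 6) + 0) = -784*(-7 + 0) = -784*(-7) = 5488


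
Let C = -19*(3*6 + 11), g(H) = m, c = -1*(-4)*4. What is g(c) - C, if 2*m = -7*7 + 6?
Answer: 1059/2 ≈ 529.50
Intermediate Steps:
m = -43/2 (m = (-7*7 + 6)/2 = (-49 + 6)/2 = (½)*(-43) = -43/2 ≈ -21.500)
c = 16 (c = 4*4 = 16)
g(H) = -43/2
C = -551 (C = -19*(18 + 11) = -19*29 = -551)
g(c) - C = -43/2 - 1*(-551) = -43/2 + 551 = 1059/2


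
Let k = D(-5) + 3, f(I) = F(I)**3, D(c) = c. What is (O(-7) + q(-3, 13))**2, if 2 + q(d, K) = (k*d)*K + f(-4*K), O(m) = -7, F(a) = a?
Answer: 19751210521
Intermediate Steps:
f(I) = I**3
k = -2 (k = -5 + 3 = -2)
q(d, K) = -2 - 64*K**3 - 2*K*d (q(d, K) = -2 + ((-2*d)*K + (-4*K)**3) = -2 + (-2*K*d - 64*K**3) = -2 + (-64*K**3 - 2*K*d) = -2 - 64*K**3 - 2*K*d)
(O(-7) + q(-3, 13))**2 = (-7 + (-2 - 64*13**3 - 2*13*(-3)))**2 = (-7 + (-2 - 64*2197 + 78))**2 = (-7 + (-2 - 140608 + 78))**2 = (-7 - 140532)**2 = (-140539)**2 = 19751210521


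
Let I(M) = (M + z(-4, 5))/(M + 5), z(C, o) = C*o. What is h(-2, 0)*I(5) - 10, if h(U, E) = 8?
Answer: -22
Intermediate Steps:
I(M) = (-20 + M)/(5 + M) (I(M) = (M - 4*5)/(M + 5) = (M - 20)/(5 + M) = (-20 + M)/(5 + M))
h(-2, 0)*I(5) - 10 = 8*((-20 + 5)/(5 + 5)) - 10 = 8*(-15/10) - 10 = 8*((1/10)*(-15)) - 10 = 8*(-3/2) - 10 = -12 - 10 = -22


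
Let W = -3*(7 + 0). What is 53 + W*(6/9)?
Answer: 39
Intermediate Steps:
W = -21 (W = -3*7 = -21)
53 + W*(6/9) = 53 - 126/9 = 53 - 21*⅔ = 53 - 14 = 39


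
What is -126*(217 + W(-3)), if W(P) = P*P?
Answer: -28476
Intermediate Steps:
W(P) = P²
-126*(217 + W(-3)) = -126*(217 + (-3)²) = -126*(217 + 9) = -126*226 = -28476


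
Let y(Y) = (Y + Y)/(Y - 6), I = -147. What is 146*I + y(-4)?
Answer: -107306/5 ≈ -21461.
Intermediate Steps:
y(Y) = 2*Y/(-6 + Y) (y(Y) = (2*Y)/(-6 + Y) = 2*Y/(-6 + Y))
146*I + y(-4) = 146*(-147) + 2*(-4)/(-6 - 4) = -21462 + 2*(-4)/(-10) = -21462 + 2*(-4)*(-⅒) = -21462 + ⅘ = -107306/5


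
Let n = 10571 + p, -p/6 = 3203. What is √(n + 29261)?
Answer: √20614 ≈ 143.58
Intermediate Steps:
p = -19218 (p = -6*3203 = -19218)
n = -8647 (n = 10571 - 19218 = -8647)
√(n + 29261) = √(-8647 + 29261) = √20614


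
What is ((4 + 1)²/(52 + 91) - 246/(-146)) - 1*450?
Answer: -4678136/10439 ≈ -448.14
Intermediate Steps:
((4 + 1)²/(52 + 91) - 246/(-146)) - 1*450 = (5²/143 - 246*(-1/146)) - 450 = (25*(1/143) + 123/73) - 450 = (25/143 + 123/73) - 450 = 19414/10439 - 450 = -4678136/10439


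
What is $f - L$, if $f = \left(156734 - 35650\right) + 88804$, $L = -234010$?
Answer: $443898$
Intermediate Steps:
$f = 209888$ ($f = \left(156734 - 35650\right) + 88804 = 121084 + 88804 = 209888$)
$f - L = 209888 - -234010 = 209888 + 234010 = 443898$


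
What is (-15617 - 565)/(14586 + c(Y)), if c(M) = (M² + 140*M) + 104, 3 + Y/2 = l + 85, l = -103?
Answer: -8091/5287 ≈ -1.5304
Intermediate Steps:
Y = -42 (Y = -6 + 2*(-103 + 85) = -6 + 2*(-18) = -6 - 36 = -42)
c(M) = 104 + M² + 140*M
(-15617 - 565)/(14586 + c(Y)) = (-15617 - 565)/(14586 + (104 + (-42)² + 140*(-42))) = -16182/(14586 + (104 + 1764 - 5880)) = -16182/(14586 - 4012) = -16182/10574 = -16182*1/10574 = -8091/5287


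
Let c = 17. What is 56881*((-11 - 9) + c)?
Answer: -170643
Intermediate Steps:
56881*((-11 - 9) + c) = 56881*((-11 - 9) + 17) = 56881*(-20 + 17) = 56881*(-3) = -170643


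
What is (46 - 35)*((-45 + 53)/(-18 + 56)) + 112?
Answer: 2172/19 ≈ 114.32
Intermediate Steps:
(46 - 35)*((-45 + 53)/(-18 + 56)) + 112 = 11*(8/38) + 112 = 11*(8*(1/38)) + 112 = 11*(4/19) + 112 = 44/19 + 112 = 2172/19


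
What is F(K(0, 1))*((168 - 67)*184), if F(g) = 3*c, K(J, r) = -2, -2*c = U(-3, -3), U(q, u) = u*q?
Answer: -250884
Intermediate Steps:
U(q, u) = q*u
c = -9/2 (c = -(-3)*(-3)/2 = -½*9 = -9/2 ≈ -4.5000)
F(g) = -27/2 (F(g) = 3*(-9/2) = -27/2)
F(K(0, 1))*((168 - 67)*184) = -27*(168 - 67)*184/2 = -2727*184/2 = -27/2*18584 = -250884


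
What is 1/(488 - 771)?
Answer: -1/283 ≈ -0.0035336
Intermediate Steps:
1/(488 - 771) = 1/(-283) = -1/283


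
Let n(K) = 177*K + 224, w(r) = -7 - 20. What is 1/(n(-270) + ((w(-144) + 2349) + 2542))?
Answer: -1/42702 ≈ -2.3418e-5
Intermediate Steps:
w(r) = -27
n(K) = 224 + 177*K
1/(n(-270) + ((w(-144) + 2349) + 2542)) = 1/((224 + 177*(-270)) + ((-27 + 2349) + 2542)) = 1/((224 - 47790) + (2322 + 2542)) = 1/(-47566 + 4864) = 1/(-42702) = -1/42702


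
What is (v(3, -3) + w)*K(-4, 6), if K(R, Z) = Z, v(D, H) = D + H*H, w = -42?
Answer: -180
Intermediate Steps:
v(D, H) = D + H²
(v(3, -3) + w)*K(-4, 6) = ((3 + (-3)²) - 42)*6 = ((3 + 9) - 42)*6 = (12 - 42)*6 = -30*6 = -180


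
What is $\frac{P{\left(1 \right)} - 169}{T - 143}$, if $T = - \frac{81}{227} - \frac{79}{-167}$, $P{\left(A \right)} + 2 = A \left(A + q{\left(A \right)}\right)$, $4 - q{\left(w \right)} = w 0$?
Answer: $\frac{6292894}{5416581} \approx 1.1618$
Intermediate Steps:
$q{\left(w \right)} = 4$ ($q{\left(w \right)} = 4 - w 0 = 4 - 0 = 4 + 0 = 4$)
$P{\left(A \right)} = -2 + A \left(4 + A\right)$ ($P{\left(A \right)} = -2 + A \left(A + 4\right) = -2 + A \left(4 + A\right)$)
$T = \frac{4406}{37909}$ ($T = \left(-81\right) \frac{1}{227} - - \frac{79}{167} = - \frac{81}{227} + \frac{79}{167} = \frac{4406}{37909} \approx 0.11623$)
$\frac{P{\left(1 \right)} - 169}{T - 143} = \frac{\left(-2 + 1^{2} + 4 \cdot 1\right) - 169}{\frac{4406}{37909} - 143} = \frac{\left(-2 + 1 + 4\right) - 169}{- \frac{5416581}{37909}} = \left(3 - 169\right) \left(- \frac{37909}{5416581}\right) = \left(-166\right) \left(- \frac{37909}{5416581}\right) = \frac{6292894}{5416581}$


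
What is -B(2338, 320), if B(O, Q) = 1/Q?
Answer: -1/320 ≈ -0.0031250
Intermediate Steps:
-B(2338, 320) = -1/320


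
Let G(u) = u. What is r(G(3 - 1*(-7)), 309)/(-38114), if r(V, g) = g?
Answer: -309/38114 ≈ -0.0081073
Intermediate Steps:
r(G(3 - 1*(-7)), 309)/(-38114) = 309/(-38114) = 309*(-1/38114) = -309/38114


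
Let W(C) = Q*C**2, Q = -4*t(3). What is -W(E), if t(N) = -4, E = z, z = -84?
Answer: -112896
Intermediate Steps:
E = -84
Q = 16 (Q = -4*(-4) = 16)
W(C) = 16*C**2
-W(E) = -16*(-84)**2 = -16*7056 = -1*112896 = -112896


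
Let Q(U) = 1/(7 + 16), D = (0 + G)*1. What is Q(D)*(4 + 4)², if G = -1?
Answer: 64/23 ≈ 2.7826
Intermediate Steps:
D = -1 (D = (0 - 1)*1 = -1*1 = -1)
Q(U) = 1/23
Q(D)*(4 + 4)² = (4 + 4)²/23 = (1/23)*8² = (1/23)*64 = 64/23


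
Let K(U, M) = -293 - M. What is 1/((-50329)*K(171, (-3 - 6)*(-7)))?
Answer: 1/17917124 ≈ 5.5813e-8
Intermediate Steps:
1/((-50329)*K(171, (-3 - 6)*(-7))) = 1/((-50329)*(-293 - (-3 - 6)*(-7))) = -1/(50329*(-293 - (-9)*(-7))) = -1/(50329*(-293 - 1*63)) = -1/(50329*(-293 - 63)) = -1/50329/(-356) = -1/50329*(-1/356) = 1/17917124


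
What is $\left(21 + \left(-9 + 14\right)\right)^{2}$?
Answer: $676$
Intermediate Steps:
$\left(21 + \left(-9 + 14\right)\right)^{2} = \left(21 + 5\right)^{2} = 26^{2} = 676$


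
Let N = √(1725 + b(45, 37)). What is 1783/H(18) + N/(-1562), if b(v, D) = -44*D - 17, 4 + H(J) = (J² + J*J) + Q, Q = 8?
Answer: 1783/652 - 2*√5/781 ≈ 2.7289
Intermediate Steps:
H(J) = 4 + 2*J² (H(J) = -4 + ((J² + J*J) + 8) = -4 + ((J² + J²) + 8) = -4 + (2*J² + 8) = -4 + (8 + 2*J²) = 4 + 2*J²)
b(v, D) = -17 - 44*D
N = 4*√5 (N = √(1725 + (-17 - 44*37)) = √(1725 + (-17 - 1628)) = √(1725 - 1645) = √80 = 4*√5 ≈ 8.9443)
1783/H(18) + N/(-1562) = 1783/(4 + 2*18²) + (4*√5)/(-1562) = 1783/(4 + 2*324) + (4*√5)*(-1/1562) = 1783/(4 + 648) - 2*√5/781 = 1783/652 - 2*√5/781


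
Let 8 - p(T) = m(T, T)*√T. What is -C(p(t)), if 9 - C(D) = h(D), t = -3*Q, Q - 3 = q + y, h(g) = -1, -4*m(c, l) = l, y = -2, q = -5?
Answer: -10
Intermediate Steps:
m(c, l) = -l/4
Q = -4 (Q = 3 + (-5 - 2) = 3 - 7 = -4)
t = 12 (t = -3*(-4) = 12)
p(T) = 8 + T^(3/2)/4 (p(T) = 8 - (-T/4)*√T = 8 - (-1)*T^(3/2)/4 = 8 + T^(3/2)/4)
C(D) = 10 (C(D) = 9 - 1*(-1) = 9 + 1 = 10)
-C(p(t)) = -1*10 = -10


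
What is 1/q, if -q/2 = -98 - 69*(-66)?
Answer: -1/8912 ≈ -0.00011221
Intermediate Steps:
q = -8912 (q = -2*(-98 - 69*(-66)) = -2*(-98 + 4554) = -2*4456 = -8912)
1/q = 1/(-8912) = -1/8912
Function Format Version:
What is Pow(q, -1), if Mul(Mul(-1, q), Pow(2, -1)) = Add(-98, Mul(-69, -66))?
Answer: Rational(-1, 8912) ≈ -0.00011221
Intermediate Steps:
q = -8912 (q = Mul(-2, Add(-98, Mul(-69, -66))) = Mul(-2, Add(-98, 4554)) = Mul(-2, 4456) = -8912)
Pow(q, -1) = Pow(-8912, -1) = Rational(-1, 8912)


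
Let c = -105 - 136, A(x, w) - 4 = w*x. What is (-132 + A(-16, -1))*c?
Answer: 26992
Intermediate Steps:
A(x, w) = 4 + w*x
c = -241
(-132 + A(-16, -1))*c = (-132 + (4 - 1*(-16)))*(-241) = (-132 + (4 + 16))*(-241) = (-132 + 20)*(-241) = -112*(-241) = 26992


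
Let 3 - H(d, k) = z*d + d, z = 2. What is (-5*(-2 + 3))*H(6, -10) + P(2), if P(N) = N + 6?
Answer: 83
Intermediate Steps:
P(N) = 6 + N
H(d, k) = 3 - 3*d (H(d, k) = 3 - (2*d + d) = 3 - 3*d)
(-5*(-2 + 3))*H(6, -10) + P(2) = (-5*(-2 + 3))*(3 - 3*6) + (6 + 2) = (-5*1)*(3 - 18) + 8 = -5*(-15) + 8 = 75 + 8 = 83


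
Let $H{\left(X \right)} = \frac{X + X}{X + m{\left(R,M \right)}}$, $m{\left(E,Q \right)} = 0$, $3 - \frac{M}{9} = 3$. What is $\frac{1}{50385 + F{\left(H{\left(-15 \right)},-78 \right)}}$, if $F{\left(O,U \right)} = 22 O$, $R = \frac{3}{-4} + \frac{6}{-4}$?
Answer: $\frac{1}{50429} \approx 1.983 \cdot 10^{-5}$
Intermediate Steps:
$M = 0$ ($M = 27 - 27 = 0$)
$R = - \frac{9}{4}$ ($R = 3 \left(- \frac{1}{4}\right) + 6 \left(- \frac{1}{4}\right) = - \frac{3}{4} - \frac{3}{2} = - \frac{9}{4} \approx -2.25$)
$H{\left(X \right)} = 2$ ($H{\left(X \right)} = \frac{X + X}{X + 0} = \frac{2 X}{X} = 2$)
$\frac{1}{50385 + F{\left(H{\left(-15 \right)},-78 \right)}} = \frac{1}{50385 + 22 \cdot 2} = \frac{1}{50385 + 44} = \frac{1}{50429}$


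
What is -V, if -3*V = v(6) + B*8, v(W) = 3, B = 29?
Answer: 235/3 ≈ 78.333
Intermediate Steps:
V = -235/3 (V = -(3 + 29*8)/3 = -(3 + 232)/3 = -1/3*235 = -235/3 ≈ -78.333)
-V = -1*(-235/3) = 235/3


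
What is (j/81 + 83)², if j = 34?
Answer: 45657049/6561 ≈ 6958.9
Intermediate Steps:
(j/81 + 83)² = (34/81 + 83)² = (6757/81)² = 45657049/6561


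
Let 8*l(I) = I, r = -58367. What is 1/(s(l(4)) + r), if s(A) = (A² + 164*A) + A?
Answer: -4/233137 ≈ -1.7157e-5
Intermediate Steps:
l(I) = I/8
s(A) = A² + 165*A
1/(s(l(4)) + r) = 1/(((⅛)*4)*(165 + (⅛)*4) - 58367) = 1/((165 + ½)/2 - 58367) = 1/((½)*(331/2) - 58367) = 1/(331/4 - 58367) = 1/(-233137/4) = -4/233137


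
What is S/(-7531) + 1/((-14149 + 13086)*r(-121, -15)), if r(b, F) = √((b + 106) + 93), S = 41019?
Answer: -41019/7531 - √78/82914 ≈ -5.4468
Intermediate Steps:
r(b, F) = √(199 + b) (r(b, F) = √((106 + b) + 93) = √(199 + b))
S/(-7531) + 1/((-14149 + 13086)*r(-121, -15)) = 41019/(-7531) + 1/((-14149 + 13086)*(√(199 - 121))) = 41019*(-1/7531) + 1/((-1063)*(√78)) = -41019/7531 - √78/82914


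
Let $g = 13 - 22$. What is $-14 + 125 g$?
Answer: $-1139$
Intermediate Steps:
$g = -9$
$-14 + 125 g = -14 + 125 \left(-9\right) = -14 - 1125 = -1139$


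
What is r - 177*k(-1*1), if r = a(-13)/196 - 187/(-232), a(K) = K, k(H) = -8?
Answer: 16105497/11368 ≈ 1416.7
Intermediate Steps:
r = 8409/11368 (r = -13/196 - 187/(-232) = -13*1/196 - 187*(-1/232) = -13/196 + 187/232 = 8409/11368 ≈ 0.73971)
r - 177*k(-1*1) = 8409/11368 - 177*(-8) = 8409/11368 + 1416 = 16105497/11368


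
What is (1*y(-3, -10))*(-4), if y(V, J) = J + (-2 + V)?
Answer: 60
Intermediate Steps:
y(V, J) = -2 + J + V
(1*y(-3, -10))*(-4) = (1*(-2 - 10 - 3))*(-4) = (1*(-15))*(-4) = -15*(-4) = 60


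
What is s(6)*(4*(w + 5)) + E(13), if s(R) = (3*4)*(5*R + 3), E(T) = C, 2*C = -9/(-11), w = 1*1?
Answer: 209097/22 ≈ 9504.4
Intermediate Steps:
w = 1
C = 9/22 (C = (-9/(-11))/2 = (-9*(-1/11))/2 = (1/2)*(9/11) = 9/22 ≈ 0.40909)
E(T) = 9/22
s(R) = 36 + 60*R (s(R) = 12*(3 + 5*R) = 36 + 60*R)
s(6)*(4*(w + 5)) + E(13) = (36 + 60*6)*(4*(1 + 5)) + 9/22 = (36 + 360)*(4*6) + 9/22 = 396*24 + 9/22 = 9504 + 9/22 = 209097/22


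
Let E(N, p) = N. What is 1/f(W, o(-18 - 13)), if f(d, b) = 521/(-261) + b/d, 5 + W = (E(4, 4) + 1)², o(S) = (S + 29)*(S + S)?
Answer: 1305/5486 ≈ 0.23788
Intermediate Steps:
o(S) = 2*S*(29 + S) (o(S) = (29 + S)*(2*S) = 2*S*(29 + S))
W = 20 (W = -5 + (4 + 1)² = -5 + 5² = -5 + 25 = 20)
f(d, b) = -521/261 + b/d (f(d, b) = 521*(-1/261) + b/d = -521/261 + b/d)
1/f(W, o(-18 - 13)) = 1/(-521/261 + (2*(-18 - 13)*(29 + (-18 - 13)))/20) = 1/(-521/261 + (2*(-31)*(29 - 31))*(1/20)) = 1/(-521/261 + (2*(-31)*(-2))*(1/20)) = 1/(-521/261 + 124*(1/20)) = 1/(-521/261 + 31/5) = 1/(5486/1305) = 1305/5486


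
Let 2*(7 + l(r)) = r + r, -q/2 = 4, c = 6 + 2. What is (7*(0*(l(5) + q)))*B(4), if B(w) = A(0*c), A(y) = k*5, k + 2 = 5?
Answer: 0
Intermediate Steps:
k = 3 (k = -2 + 5 = 3)
c = 8
q = -8 (q = -2*4 = -8)
l(r) = -7 + r (l(r) = -7 + (r + r)/2 = -7 + (2*r)/2 = -7 + r)
A(y) = 15 (A(y) = 3*5 = 15)
B(w) = 15
(7*(0*(l(5) + q)))*B(4) = (7*(0*((-7 + 5) - 8)))*15 = (7*(0*(-2 - 8)))*15 = (7*(0*(-10)))*15 = (7*0)*15 = 0*15 = 0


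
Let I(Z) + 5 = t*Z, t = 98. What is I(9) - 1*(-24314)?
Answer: 25191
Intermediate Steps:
I(Z) = -5 + 98*Z
I(9) - 1*(-24314) = (-5 + 98*9) - 1*(-24314) = (-5 + 882) + 24314 = 877 + 24314 = 25191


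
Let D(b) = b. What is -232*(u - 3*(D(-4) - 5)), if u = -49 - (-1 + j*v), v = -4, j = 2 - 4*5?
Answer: 21576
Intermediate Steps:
j = -18 (j = 2 - 20 = -18)
u = -120 (u = -49 - (-1 - 18*(-4)) = -49 - (-1 + 72) = -49 - 1*71 = -49 - 71 = -120)
-232*(u - 3*(D(-4) - 5)) = -232*(-120 - 3*(-4 - 5)) = -232*(-120 - 3*(-9)) = -232*(-120 + 27) = -232*(-93) = 21576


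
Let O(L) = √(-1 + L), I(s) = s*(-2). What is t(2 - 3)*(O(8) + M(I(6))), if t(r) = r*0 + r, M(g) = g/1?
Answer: 12 - √7 ≈ 9.3542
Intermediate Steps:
I(s) = -2*s
M(g) = g (M(g) = g*1 = g)
t(r) = r (t(r) = 0 + r = r)
t(2 - 3)*(O(8) + M(I(6))) = (2 - 3)*(√(-1 + 8) - 2*6) = -(√7 - 12) = -(-12 + √7) = 12 - √7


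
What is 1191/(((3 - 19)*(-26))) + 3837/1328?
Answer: 198615/34528 ≈ 5.7523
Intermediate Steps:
1191/(((3 - 19)*(-26))) + 3837/1328 = 1191/((-16*(-26))) + 3837*(1/1328) = 1191/416 + 3837/1328 = 198615/34528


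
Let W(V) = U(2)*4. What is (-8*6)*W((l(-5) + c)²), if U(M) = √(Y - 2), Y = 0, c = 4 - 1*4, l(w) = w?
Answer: -192*I*√2 ≈ -271.53*I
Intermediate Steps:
c = 0 (c = 4 - 4 = 0)
U(M) = I*√2 (U(M) = √(0 - 2) = √(-2) = I*√2)
W(V) = 4*I*√2 (W(V) = (I*√2)*4 = 4*I*√2)
(-8*6)*W((l(-5) + c)²) = (-8*6)*(4*I*√2) = -192*I*√2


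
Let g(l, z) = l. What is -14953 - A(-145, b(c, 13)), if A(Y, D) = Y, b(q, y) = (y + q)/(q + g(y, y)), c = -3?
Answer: -14808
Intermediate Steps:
b(q, y) = 1 (b(q, y) = (y + q)/(q + y) = (q + y)/(q + y) = 1)
-14953 - A(-145, b(c, 13)) = -14953 - 1*(-145) = -14953 + 145 = -14808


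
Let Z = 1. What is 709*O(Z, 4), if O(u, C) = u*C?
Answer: 2836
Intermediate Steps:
O(u, C) = C*u
709*O(Z, 4) = 709*(4*1) = 709*4 = 2836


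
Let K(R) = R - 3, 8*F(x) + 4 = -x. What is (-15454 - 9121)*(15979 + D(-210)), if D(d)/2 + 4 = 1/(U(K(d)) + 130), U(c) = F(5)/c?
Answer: -28982469457175/73843 ≈ -3.9249e+8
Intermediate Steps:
F(x) = -½ - x/8 (F(x) = -½ + (-x)/8 = -½ - x/8)
K(R) = -3 + R
U(c) = -9/(8*c) (U(c) = (-½ - ⅛*5)/c = (-½ - 5/8)/c = -9/(8*c))
D(d) = -8 + 2/(130 - 9/(8*(-3 + d))) (D(d) = -8 + 2/(-9/(8*(-3 + d)) + 130) = -8 + 2/(130 - 9/(8*(-3 + d))))
(-15454 - 9121)*(15979 + D(-210)) = (-15454 - 9121)*(15979 + 24*(1041 - 346*(-210))/(-3129 + 1040*(-210))) = -24575*(15979 + 24*(1041 + 72660)/(-3129 - 218400)) = -24575*(15979 + 24*73701/(-221529)) = -24575*(15979 + 24*(-1/221529)*73701) = -24575*(15979 - 589608/73843) = -24575*1179347689/73843 = -28982469457175/73843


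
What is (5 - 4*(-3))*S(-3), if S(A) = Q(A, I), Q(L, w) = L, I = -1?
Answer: -51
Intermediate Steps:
S(A) = A
(5 - 4*(-3))*S(-3) = (5 - 4*(-3))*(-3) = (5 + 12)*(-3) = 17*(-3) = -51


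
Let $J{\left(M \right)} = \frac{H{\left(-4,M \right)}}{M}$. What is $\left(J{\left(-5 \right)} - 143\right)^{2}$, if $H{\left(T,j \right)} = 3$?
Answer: $\frac{515524}{25} \approx 20621.0$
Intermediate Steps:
$J{\left(M \right)} = \frac{3}{M}$
$\left(J{\left(-5 \right)} - 143\right)^{2} = \left(\frac{3}{-5} - 143\right)^{2} = \left(3 \left(- \frac{1}{5}\right) - 143\right)^{2} = \left(- \frac{3}{5} - 143\right)^{2} = \left(- \frac{718}{5}\right)^{2} = \frac{515524}{25}$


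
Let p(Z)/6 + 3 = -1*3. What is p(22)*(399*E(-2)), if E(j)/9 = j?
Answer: 258552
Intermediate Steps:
E(j) = 9*j
p(Z) = -36 (p(Z) = -18 + 6*(-1*3) = -18 + 6*(-3) = -18 - 18 = -36)
p(22)*(399*E(-2)) = -14364*9*(-2) = -14364*(-18) = -36*(-7182) = 258552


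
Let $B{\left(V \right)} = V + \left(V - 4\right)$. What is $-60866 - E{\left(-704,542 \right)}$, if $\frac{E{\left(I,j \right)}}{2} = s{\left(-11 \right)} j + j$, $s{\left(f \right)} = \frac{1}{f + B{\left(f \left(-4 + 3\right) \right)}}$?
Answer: $- \frac{434734}{7} \approx -62105.0$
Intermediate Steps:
$B{\left(V \right)} = -4 + 2 V$ ($B{\left(V \right)} = V + \left(-4 + V\right) = -4 + 2 V$)
$s{\left(f \right)} = \frac{1}{-4 - f}$ ($s{\left(f \right)} = \frac{1}{f + \left(-4 + 2 f \left(-4 + 3\right)\right)} = \frac{1}{f + \left(-4 + 2 f \left(-1\right)\right)} = \frac{1}{f + \left(-4 + 2 \left(- f\right)\right)} = \frac{1}{f - \left(4 + 2 f\right)} = \frac{1}{-4 - f}$)
$E{\left(I,j \right)} = \frac{16 j}{7}$ ($E{\left(I,j \right)} = 2 \left(\frac{j}{-4 - -11} + j\right) = 2 \left(\frac{j}{-4 + 11} + j\right) = 2 \left(\frac{j}{7} + j\right) = 2 \frac{8 j}{7} = \frac{16 j}{7}$)
$-60866 - E{\left(-704,542 \right)} = -60866 - \frac{16}{7} \cdot 542 = -60866 - \frac{8672}{7} = - \frac{434734}{7}$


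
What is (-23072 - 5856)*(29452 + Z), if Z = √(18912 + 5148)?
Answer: -851987456 - 57856*√6015 ≈ -8.5647e+8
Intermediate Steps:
Z = 2*√6015 (Z = √24060 = 2*√6015 ≈ 155.11)
(-23072 - 5856)*(29452 + Z) = (-23072 - 5856)*(29452 + 2*√6015) = -28928*(29452 + 2*√6015) = -851987456 - 57856*√6015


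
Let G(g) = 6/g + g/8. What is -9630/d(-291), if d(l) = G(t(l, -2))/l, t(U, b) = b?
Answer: -11209320/13 ≈ -8.6226e+5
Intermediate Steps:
G(g) = 6/g + g/8 (G(g) = 6/g + g*(1/8) = 6/g + g/8)
d(l) = -13/(4*l) (d(l) = (6/(-2) + (1/8)*(-2))/l = (6*(-1/2) - 1/4)/l = (-3 - 1/4)/l = -13/(4*l))
-9630/d(-291) = -9630/((-13/4/(-291))) = -9630/((-13/4*(-1/291))) = -9630/13/1164 = -9630*1164/13 = -11209320/13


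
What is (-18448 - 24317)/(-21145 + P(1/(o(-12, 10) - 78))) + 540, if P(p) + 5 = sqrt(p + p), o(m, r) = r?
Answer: 8243593412040/15208965001 + 42765*I*sqrt(34)/15208965001 ≈ 542.02 + 1.6396e-5*I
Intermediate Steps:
P(p) = -5 + sqrt(2)*sqrt(p) (P(p) = -5 + sqrt(p + p) = -5 + sqrt(2*p) = -5 + sqrt(2)*sqrt(p))
(-18448 - 24317)/(-21145 + P(1/(o(-12, 10) - 78))) + 540 = (-18448 - 24317)/(-21145 + (-5 + sqrt(2)*sqrt(1/(10 - 78)))) + 540 = -42765/(-21145 + (-5 + sqrt(2)*sqrt(1/(-68)))) + 540 = -42765/(-21145 + (-5 + sqrt(2)*sqrt(-1/68))) + 540 = -42765/(-21145 + (-5 + sqrt(2)*(I*sqrt(17)/34))) + 540 = -42765/(-21145 + (-5 + I*sqrt(34)/34)) + 540 = -42765/(-21150 + I*sqrt(34)/34) + 540 = 540 - 42765/(-21150 + I*sqrt(34)/34)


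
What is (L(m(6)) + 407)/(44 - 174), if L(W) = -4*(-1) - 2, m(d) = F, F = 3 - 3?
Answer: -409/130 ≈ -3.1462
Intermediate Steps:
F = 0
m(d) = 0
L(W) = 2 (L(W) = 4 - 2 = 2)
(L(m(6)) + 407)/(44 - 174) = (2 + 407)/(44 - 174) = 409/(-130) = 409*(-1/130) = -409/130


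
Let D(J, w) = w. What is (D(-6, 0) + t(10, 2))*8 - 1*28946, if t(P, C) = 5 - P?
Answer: -28986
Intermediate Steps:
(D(-6, 0) + t(10, 2))*8 - 1*28946 = (0 + (5 - 1*10))*8 - 1*28946 = (0 + (5 - 10))*8 - 28946 = (0 - 5)*8 - 28946 = -5*8 - 28946 = -40 - 28946 = -28986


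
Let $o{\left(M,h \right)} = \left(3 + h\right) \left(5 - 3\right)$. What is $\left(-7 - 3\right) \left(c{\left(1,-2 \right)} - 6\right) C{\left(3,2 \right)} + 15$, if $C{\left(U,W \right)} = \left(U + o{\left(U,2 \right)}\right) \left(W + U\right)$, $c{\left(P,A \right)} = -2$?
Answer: $5215$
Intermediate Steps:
$o{\left(M,h \right)} = 6 + 2 h$ ($o{\left(M,h \right)} = \left(3 + h\right) 2 = 6 + 2 h$)
$C{\left(U,W \right)} = \left(10 + U\right) \left(U + W\right)$ ($C{\left(U,W \right)} = \left(U + \left(6 + 2 \cdot 2\right)\right) \left(W + U\right) = \left(U + \left(6 + 4\right)\right) \left(U + W\right) = \left(U + 10\right) \left(U + W\right) = \left(10 + U\right) \left(U + W\right)$)
$\left(-7 - 3\right) \left(c{\left(1,-2 \right)} - 6\right) C{\left(3,2 \right)} + 15 = \left(-7 - 3\right) \left(-2 - 6\right) \left(3^{2} + 10 \cdot 3 + 10 \cdot 2 + 3 \cdot 2\right) + 15 = \left(-10\right) \left(-8\right) \left(9 + 30 + 20 + 6\right) + 15 = 80 \cdot 65 + 15 = 5200 + 15 = 5215$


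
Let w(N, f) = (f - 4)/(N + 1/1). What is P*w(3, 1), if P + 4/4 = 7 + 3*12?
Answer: -63/2 ≈ -31.500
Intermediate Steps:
P = 42 (P = -1 + (7 + 3*12) = -1 + (7 + 36) = -1 + 43 = 42)
w(N, f) = (-4 + f)/(1 + N) (w(N, f) = (-4 + f)/(N + 1) = (-4 + f)/(1 + N))
P*w(3, 1) = 42*((-4 + 1)/(1 + 3)) = 42*(-3/4) = 42*((¼)*(-3)) = 42*(-¾) = -63/2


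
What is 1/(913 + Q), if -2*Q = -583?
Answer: 2/2409 ≈ 0.00083022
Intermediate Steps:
Q = 583/2 (Q = -½*(-583) = 583/2 ≈ 291.50)
1/(913 + Q) = 1/(913 + 583/2) = 1/(2409/2) = 2/2409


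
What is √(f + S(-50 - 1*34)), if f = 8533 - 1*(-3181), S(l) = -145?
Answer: √11569 ≈ 107.56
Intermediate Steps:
f = 11714 (f = 8533 + 3181 = 11714)
√(f + S(-50 - 1*34)) = √(11714 - 145) = √11569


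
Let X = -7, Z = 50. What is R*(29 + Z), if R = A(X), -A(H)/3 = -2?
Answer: 474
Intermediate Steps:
A(H) = 6 (A(H) = -3*(-2) = 6)
R = 6
R*(29 + Z) = 6*(29 + 50) = 6*79 = 474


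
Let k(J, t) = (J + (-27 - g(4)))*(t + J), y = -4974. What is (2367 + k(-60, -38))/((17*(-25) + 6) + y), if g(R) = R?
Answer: -11285/5393 ≈ -2.0925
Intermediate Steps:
k(J, t) = (-31 + J)*(J + t) (k(J, t) = (J + (-27 - 1*4))*(t + J) = (J + (-27 - 4))*(J + t) = (J - 31)*(J + t) = (-31 + J)*(J + t))
(2367 + k(-60, -38))/((17*(-25) + 6) + y) = (2367 + ((-60)² - 31*(-60) - 31*(-38) - 60*(-38)))/((17*(-25) + 6) - 4974) = (2367 + (3600 + 1860 + 1178 + 2280))/((-425 + 6) - 4974) = (2367 + 8918)/(-419 - 4974) = 11285/(-5393) = 11285*(-1/5393) = -11285/5393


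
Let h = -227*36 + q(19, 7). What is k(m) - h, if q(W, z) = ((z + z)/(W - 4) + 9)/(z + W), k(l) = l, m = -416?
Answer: 3024691/390 ≈ 7755.6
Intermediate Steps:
q(W, z) = (9 + 2*z/(-4 + W))/(W + z) (q(W, z) = ((2*z)/(-4 + W) + 9)/(W + z) = (2*z/(-4 + W) + 9)/(W + z) = (9 + 2*z/(-4 + W))/(W + z))
h = -3186931/390 (h = -227*36 + (-36 + 2*7 + 9*19)/(19² - 4*19 - 4*7 + 19*7) = -8172 + (-36 + 14 + 171)/(361 - 76 - 28 + 133) = -8172 + 149/390 = -3186931/390 ≈ -8171.6)
k(m) - h = -416 - 1*(-3186931/390) = -416 + 3186931/390 = 3024691/390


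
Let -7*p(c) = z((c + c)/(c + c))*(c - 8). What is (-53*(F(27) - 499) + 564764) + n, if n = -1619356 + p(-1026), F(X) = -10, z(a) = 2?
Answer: -7191237/7 ≈ -1.0273e+6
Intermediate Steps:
p(c) = 16/7 - 2*c/7 (p(c) = -2*(c - 8)/7 = -2*(-8 + c)/7 = -(-16 + 2*c)/7 = 16/7 - 2*c/7)
n = -11333424/7 (n = -1619356 + (16/7 - 2/7*(-1026)) = -1619356 + (16/7 + 2052/7) = -1619356 + 2068/7 = -11333424/7 ≈ -1.6191e+6)
(-53*(F(27) - 499) + 564764) + n = (-53*(-10 - 499) + 564764) - 11333424/7 = (-53*(-509) + 564764) - 11333424/7 = (26977 + 564764) - 11333424/7 = 591741 - 11333424/7 = -7191237/7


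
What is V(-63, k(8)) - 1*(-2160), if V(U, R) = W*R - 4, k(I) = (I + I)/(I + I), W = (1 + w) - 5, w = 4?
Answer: 2156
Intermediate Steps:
W = 0 (W = (1 + 4) - 5 = 5 - 5 = 0)
k(I) = 1 (k(I) = (2*I)/((2*I)) = (2*I)*(1/(2*I)) = 1)
V(U, R) = -4 (V(U, R) = 0*R - 4 = 0 - 4 = -4)
V(-63, k(8)) - 1*(-2160) = -4 - 1*(-2160) = -4 + 2160 = 2156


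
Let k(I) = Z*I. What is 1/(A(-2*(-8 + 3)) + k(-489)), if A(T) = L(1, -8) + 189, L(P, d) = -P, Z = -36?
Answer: 1/17792 ≈ 5.6205e-5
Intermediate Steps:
k(I) = -36*I
A(T) = 188 (A(T) = -1*1 + 189 = -1 + 189 = 188)
1/(A(-2*(-8 + 3)) + k(-489)) = 1/(188 - 36*(-489)) = 1/(188 + 17604) = 1/17792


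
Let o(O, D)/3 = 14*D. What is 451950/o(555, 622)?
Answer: 75325/4354 ≈ 17.300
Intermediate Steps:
o(O, D) = 42*D (o(O, D) = 3*(14*D) = 42*D)
451950/o(555, 622) = 451950/((42*622)) = 451950/26124 = 451950*(1/26124) = 75325/4354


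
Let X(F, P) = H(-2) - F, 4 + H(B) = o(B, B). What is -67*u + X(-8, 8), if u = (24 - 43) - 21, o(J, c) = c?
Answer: 2682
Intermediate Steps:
H(B) = -4 + B
X(F, P) = -6 - F (X(F, P) = (-4 - 2) - F = -6 - F)
u = -40 (u = -19 - 21 = -40)
-67*u + X(-8, 8) = -67*(-40) + (-6 - 1*(-8)) = 2680 + (-6 + 8) = 2680 + 2 = 2682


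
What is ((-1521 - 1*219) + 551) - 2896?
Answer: -4085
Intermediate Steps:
((-1521 - 1*219) + 551) - 2896 = ((-1521 - 219) + 551) - 2896 = (-1740 + 551) - 2896 = -1189 - 2896 = -4085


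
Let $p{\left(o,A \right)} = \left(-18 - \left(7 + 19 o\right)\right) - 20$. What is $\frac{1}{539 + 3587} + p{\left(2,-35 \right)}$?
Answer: $- \frac{342457}{4126} \approx -83.0$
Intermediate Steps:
$p{\left(o,A \right)} = -45 - 19 o$ ($p{\left(o,A \right)} = \left(-18 - \left(7 + 19 o\right)\right) - 20 = \left(-25 - 19 o\right) - 20 = -45 - 19 o$)
$\frac{1}{539 + 3587} + p{\left(2,-35 \right)} = \frac{1}{539 + 3587} - 83 = \frac{1}{4126} - 83 = - \frac{342457}{4126}$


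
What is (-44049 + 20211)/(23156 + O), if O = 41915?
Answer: -23838/65071 ≈ -0.36634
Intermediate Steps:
(-44049 + 20211)/(23156 + O) = (-44049 + 20211)/(23156 + 41915) = -23838/65071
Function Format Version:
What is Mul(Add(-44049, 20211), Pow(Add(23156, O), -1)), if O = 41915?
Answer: Rational(-23838, 65071) ≈ -0.36634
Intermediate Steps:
Mul(Add(-44049, 20211), Pow(Add(23156, O), -1)) = Mul(Add(-44049, 20211), Pow(Add(23156, 41915), -1)) = Mul(-23838, Pow(65071, -1)) = Mul(-23838, Rational(1, 65071)) = Rational(-23838, 65071)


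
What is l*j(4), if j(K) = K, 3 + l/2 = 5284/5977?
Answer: -101176/5977 ≈ -16.928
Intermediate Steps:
l = -25294/5977 (l = -6 + 2*(5284/5977) = -6 + 10568/5977 = -25294/5977 ≈ -4.2319)
l*j(4) = -25294/5977*4 = -101176/5977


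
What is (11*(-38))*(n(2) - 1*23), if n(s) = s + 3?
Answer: 7524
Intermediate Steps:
n(s) = 3 + s
(11*(-38))*(n(2) - 1*23) = (11*(-38))*((3 + 2) - 1*23) = -418*(5 - 23) = -418*(-18) = 7524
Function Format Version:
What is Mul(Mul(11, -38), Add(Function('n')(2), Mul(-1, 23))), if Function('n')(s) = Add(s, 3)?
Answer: 7524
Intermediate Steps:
Function('n')(s) = Add(3, s)
Mul(Mul(11, -38), Add(Function('n')(2), Mul(-1, 23))) = Mul(Mul(11, -38), Add(Add(3, 2), Mul(-1, 23))) = Mul(-418, Add(5, -23)) = Mul(-418, -18) = 7524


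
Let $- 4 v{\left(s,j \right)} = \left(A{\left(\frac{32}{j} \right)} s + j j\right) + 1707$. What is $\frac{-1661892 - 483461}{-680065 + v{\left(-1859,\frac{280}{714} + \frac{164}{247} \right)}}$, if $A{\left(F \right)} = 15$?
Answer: $\frac{97266877971822}{30536356211711} \approx 3.1853$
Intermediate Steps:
$v{\left(s,j \right)} = - \frac{1707}{4} - \frac{15 s}{4} - \frac{j^{2}}{4}$ ($v{\left(s,j \right)} = - \frac{\left(15 s + j j\right) + 1707}{4} = - \frac{\left(15 s + j^{2}\right) + 1707}{4} = - \frac{\left(j^{2} + 15 s\right) + 1707}{4} = - \frac{1707 + j^{2} + 15 s}{4} = - \frac{1707}{4} - \frac{15 s}{4} - \frac{j^{2}}{4}$)
$\frac{-1661892 - 483461}{-680065 + v{\left(-1859,\frac{280}{714} + \frac{164}{247} \right)}} = \frac{-1661892 - 483461}{-680065 - \left(- \frac{13089}{2} + \frac{\left(\frac{280}{714} + \frac{164}{247}\right)^{2}}{4}\right)} = - \frac{2145353}{-680065 - \left(- \frac{13089}{2} + \frac{\left(280 \cdot \frac{1}{714} + 164 \cdot \frac{1}{247}\right)^{2}}{4}\right)} = - \frac{2145353}{-680065 - \left(- \frac{13089}{2} + \frac{\left(\frac{20}{51} + \frac{164}{247}\right)^{2}}{4}\right)} = - \frac{2145353}{-680065 - \left(- \frac{13089}{2} + \frac{44249104}{158684409}\right)} = - \frac{2145353}{-680065 - - \frac{2076931731193}{317368818}} = - \frac{2145353}{-680065 + \frac{2076931731193}{317368818}} = - \frac{2145353}{- \frac{213754493481977}{317368818}} = \left(-2145353\right) \left(- \frac{317368818}{213754493481977}\right) = \frac{97266877971822}{30536356211711}$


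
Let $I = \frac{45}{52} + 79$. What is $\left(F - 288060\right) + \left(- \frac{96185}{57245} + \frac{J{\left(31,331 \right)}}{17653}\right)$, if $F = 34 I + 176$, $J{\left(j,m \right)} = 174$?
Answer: $- \frac{1498523771944961}{5254839122} \approx -2.8517 \cdot 10^{5}$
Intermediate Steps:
$I = \frac{4153}{52}$ ($I = 45 \cdot \frac{1}{52} + 79 = \frac{45}{52} + 79 = \frac{4153}{52} \approx 79.865$)
$F = \frac{75177}{26}$ ($F = 34 \cdot \frac{4153}{52} + 176 = \frac{70601}{26} + 176 = \frac{75177}{26} \approx 2891.4$)
$\left(F - 288060\right) + \left(- \frac{96185}{57245} + \frac{J{\left(31,331 \right)}}{17653}\right) = \left(\frac{75177}{26} - 288060\right) + \left(- \frac{96185}{57245} + \frac{174}{17653}\right) = - \frac{7414383}{26} + \left(\left(-96185\right) \frac{1}{57245} + 174 \cdot \frac{1}{17653}\right) = - \frac{7414383}{26} + \left(- \frac{19237}{11449} + \frac{174}{17653}\right) = - \frac{7414383}{26} - \frac{337598635}{202109197} = - \frac{1498523771944961}{5254839122}$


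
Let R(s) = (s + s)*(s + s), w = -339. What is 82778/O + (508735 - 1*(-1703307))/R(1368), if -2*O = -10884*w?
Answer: 96144672103/383608234368 ≈ 0.25063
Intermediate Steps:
R(s) = 4*s² (R(s) = (2*s)*(2*s) = 4*s²)
O = -1844838 (O = -(-5442)*(-339) = -½*3689676 = -1844838)
82778/O + (508735 - 1*(-1703307))/R(1368) = 82778/(-1844838) + (508735 - 1*(-1703307))/((4*1368²)) = 82778*(-1/1844838) + (508735 + 1703307)/((4*1871424)) = -41389/922419 + 2212042/7485696 = -41389/922419 + 2212042*(1/7485696) = -41389/922419 + 1106021/3742848 = 96144672103/383608234368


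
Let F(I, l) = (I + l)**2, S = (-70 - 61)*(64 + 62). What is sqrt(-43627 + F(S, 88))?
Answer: 3*sqrt(29945233) ≈ 16417.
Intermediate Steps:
S = -16506 (S = -131*126 = -16506)
sqrt(-43627 + F(S, 88)) = sqrt(-43627 + (-16506 + 88)**2) = sqrt(-43627 + (-16418)**2) = sqrt(-43627 + 269550724) = sqrt(269507097) = 3*sqrt(29945233)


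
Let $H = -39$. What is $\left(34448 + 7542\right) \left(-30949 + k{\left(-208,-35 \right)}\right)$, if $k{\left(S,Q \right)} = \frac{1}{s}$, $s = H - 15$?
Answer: $- \frac{35087830765}{27} \approx -1.2996 \cdot 10^{9}$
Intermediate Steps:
$s = -54$ ($s = -39 - 15 = -54$)
$k{\left(S,Q \right)} = - \frac{1}{54}$ ($k{\left(S,Q \right)} = \frac{1}{-54} = - \frac{1}{54}$)
$\left(34448 + 7542\right) \left(-30949 + k{\left(-208,-35 \right)}\right) = \left(34448 + 7542\right) \left(-30949 - \frac{1}{54}\right) = 41990 \left(- \frac{1671247}{54}\right) = - \frac{35087830765}{27}$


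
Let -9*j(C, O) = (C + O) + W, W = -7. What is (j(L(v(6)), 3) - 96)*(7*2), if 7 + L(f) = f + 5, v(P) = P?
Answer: -1344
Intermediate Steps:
L(f) = -2 + f (L(f) = -7 + (f + 5) = -7 + (5 + f) = -2 + f)
j(C, O) = 7/9 - C/9 - O/9 (j(C, O) = -((C + O) - 7)/9 = -(-7 + C + O)/9 = 7/9 - C/9 - O/9)
(j(L(v(6)), 3) - 96)*(7*2) = ((7/9 - (-2 + 6)/9 - ⅑*3) - 96)*(7*2) = ((7/9 - ⅑*4 - ⅓) - 96)*14 = ((7/9 - 4/9 - ⅓) - 96)*14 = (0 - 96)*14 = -96*14 = -1344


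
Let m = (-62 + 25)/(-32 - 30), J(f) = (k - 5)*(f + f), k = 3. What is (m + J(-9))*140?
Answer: 158830/31 ≈ 5123.5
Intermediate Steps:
J(f) = -4*f (J(f) = (3 - 5)*(f + f) = -4*f)
m = 37/62 (m = -37/(-62) = -37*(-1/62) = 37/62 ≈ 0.59677)
(m + J(-9))*140 = (37/62 - 4*(-9))*140 = (37/62 + 36)*140 = (2269/62)*140 = 158830/31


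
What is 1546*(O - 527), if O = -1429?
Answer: -3023976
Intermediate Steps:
1546*(O - 527) = 1546*(-1429 - 527) = 1546*(-1956) = -3023976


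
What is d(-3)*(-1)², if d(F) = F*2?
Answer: -6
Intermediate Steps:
d(F) = 2*F
d(-3)*(-1)² = (2*(-3))*(-1)² = -6*1 = -6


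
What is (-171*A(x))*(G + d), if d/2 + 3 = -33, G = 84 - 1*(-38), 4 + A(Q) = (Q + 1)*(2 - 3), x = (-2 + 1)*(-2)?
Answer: 59850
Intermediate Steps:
x = 2 (x = -1*(-2) = 2)
A(Q) = -5 - Q (A(Q) = -4 + (Q + 1)*(2 - 3) = -4 + (1 + Q)*(-1) = -4 + (-1 - Q) = -5 - Q)
G = 122 (G = 84 + 38 = 122)
d = -72 (d = -6 + 2*(-33) = -6 - 66 = -72)
(-171*A(x))*(G + d) = (-171*(-5 - 1*2))*(122 - 72) = -171*(-5 - 2)*50 = -171*(-7)*50 = 1197*50 = 59850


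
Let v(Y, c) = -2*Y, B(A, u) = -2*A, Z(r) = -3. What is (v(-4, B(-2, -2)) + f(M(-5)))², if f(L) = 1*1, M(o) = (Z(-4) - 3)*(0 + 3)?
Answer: 81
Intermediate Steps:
M(o) = -18 (M(o) = (-3 - 3)*(0 + 3) = -6*3 = -18)
f(L) = 1
(v(-4, B(-2, -2)) + f(M(-5)))² = (-2*(-4) + 1)² = (8 + 1)² = 9² = 81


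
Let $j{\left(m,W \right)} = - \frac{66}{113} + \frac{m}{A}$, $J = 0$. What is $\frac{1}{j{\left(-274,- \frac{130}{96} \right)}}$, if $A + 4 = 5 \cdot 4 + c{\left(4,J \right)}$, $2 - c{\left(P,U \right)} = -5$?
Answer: $- \frac{2599}{32480} \approx -0.080019$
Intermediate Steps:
$c{\left(P,U \right)} = 7$ ($c{\left(P,U \right)} = 2 - -5 = 2 + 5 = 7$)
$A = 23$ ($A = -4 + \left(5 \cdot 4 + 7\right) = -4 + \left(20 + 7\right) = -4 + 27 = 23$)
$j{\left(m,W \right)} = - \frac{66}{113} + \frac{m}{23}$
$\frac{1}{j{\left(-274,- \frac{130}{96} \right)}} = \frac{1}{- \frac{66}{113} + \frac{1}{23} \left(-274\right)} = \frac{1}{- \frac{66}{113} - \frac{274}{23}} = \frac{1}{- \frac{32480}{2599}} = - \frac{2599}{32480}$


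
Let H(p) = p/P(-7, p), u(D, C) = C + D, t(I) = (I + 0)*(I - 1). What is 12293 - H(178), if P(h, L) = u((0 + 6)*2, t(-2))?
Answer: 110548/9 ≈ 12283.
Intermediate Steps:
t(I) = I*(-1 + I)
P(h, L) = 18 (P(h, L) = -2*(-1 - 2) + (0 + 6)*2 = -2*(-3) + 6*2 = 6 + 12 = 18)
H(p) = p/18
12293 - H(178) = 12293 - 178/18 = 12293 - 1*89/9 = 12293 - 89/9 = 110548/9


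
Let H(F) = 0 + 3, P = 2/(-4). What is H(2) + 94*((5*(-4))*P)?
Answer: 943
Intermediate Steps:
P = -1/2 (P = 2*(-1/4) = -1/2 ≈ -0.50000)
H(F) = 3
H(2) + 94*((5*(-4))*P) = 3 + 94*((5*(-4))*(-1/2)) = 3 + 94*(-20*(-1/2)) = 3 + 94*10 = 3 + 940 = 943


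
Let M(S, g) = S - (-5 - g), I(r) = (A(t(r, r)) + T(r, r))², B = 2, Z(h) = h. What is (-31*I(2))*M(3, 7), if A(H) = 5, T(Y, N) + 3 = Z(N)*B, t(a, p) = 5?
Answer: -16740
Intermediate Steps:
T(Y, N) = -3 + 2*N (T(Y, N) = -3 + N*2 = -3 + 2*N)
I(r) = (2 + 2*r)² (I(r) = (5 + (-3 + 2*r))² = (2 + 2*r)²)
M(S, g) = 5 + S + g (M(S, g) = S + (5 + g) = 5 + S + g)
(-31*I(2))*M(3, 7) = (-124*(1 + 2)²)*(5 + 3 + 7) = -124*3²*15 = -124*9*15 = -31*36*15 = -1116*15 = -16740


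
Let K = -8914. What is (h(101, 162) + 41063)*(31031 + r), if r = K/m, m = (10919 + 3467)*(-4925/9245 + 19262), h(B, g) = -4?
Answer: 326392730467858793054/256174760429 ≈ 1.2741e+9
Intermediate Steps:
m = 512349520858/1849 (m = 14386*(-4925*1/9245 + 19262) = 14386*(-985/1849 + 19262) = 14386*(35614453/1849) = 512349520858/1849 ≈ 2.7710e+8)
r = -8240993/256174760429 (r = -8914/512349520858/1849 = -8914*1849/512349520858 = -8240993/256174760429 ≈ -3.2169e-5)
(h(101, 162) + 41063)*(31031 + r) = (-4 + 41063)*(31031 - 8240993/256174760429) = 41059*(7949358982631306/256174760429) = 326392730467858793054/256174760429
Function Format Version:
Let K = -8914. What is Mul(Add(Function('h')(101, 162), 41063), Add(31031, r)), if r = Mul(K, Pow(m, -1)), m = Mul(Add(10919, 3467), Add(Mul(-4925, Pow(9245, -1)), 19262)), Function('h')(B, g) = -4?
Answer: Rational(326392730467858793054, 256174760429) ≈ 1.2741e+9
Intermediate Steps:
m = Rational(512349520858, 1849) (m = Mul(14386, Add(Mul(-4925, Rational(1, 9245)), 19262)) = Mul(14386, Add(Rational(-985, 1849), 19262)) = Mul(14386, Rational(35614453, 1849)) = Rational(512349520858, 1849) ≈ 2.7710e+8)
r = Rational(-8240993, 256174760429) (r = Mul(-8914, Pow(Rational(512349520858, 1849), -1)) = Mul(-8914, Rational(1849, 512349520858)) = Rational(-8240993, 256174760429) ≈ -3.2169e-5)
Mul(Add(Function('h')(101, 162), 41063), Add(31031, r)) = Mul(Add(-4, 41063), Add(31031, Rational(-8240993, 256174760429))) = Mul(41059, Rational(7949358982631306, 256174760429)) = Rational(326392730467858793054, 256174760429)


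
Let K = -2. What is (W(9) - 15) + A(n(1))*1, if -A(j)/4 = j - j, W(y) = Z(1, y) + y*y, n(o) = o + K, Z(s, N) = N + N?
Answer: 84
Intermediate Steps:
Z(s, N) = 2*N
n(o) = -2 + o (n(o) = o - 2 = -2 + o)
W(y) = y² + 2*y (W(y) = 2*y + y*y = 2*y + y² = y² + 2*y)
A(j) = 0 (A(j) = -4*(j - j) = -4*0 = 0)
(W(9) - 15) + A(n(1))*1 = (9*(2 + 9) - 15) + 0*1 = (9*11 - 15) + 0 = (99 - 15) + 0 = 84 + 0 = 84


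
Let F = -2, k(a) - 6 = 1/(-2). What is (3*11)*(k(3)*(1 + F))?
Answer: -363/2 ≈ -181.50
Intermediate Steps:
k(a) = 11/2 (k(a) = 6 + 1/(-2) = 6 - 1/2 = 11/2)
(3*11)*(k(3)*(1 + F)) = (3*11)*(11*(1 - 2)/2) = 33*((11/2)*(-1)) = 33*(-11/2) = -363/2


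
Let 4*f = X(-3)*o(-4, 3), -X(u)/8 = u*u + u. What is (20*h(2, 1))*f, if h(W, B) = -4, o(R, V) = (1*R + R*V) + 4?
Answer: -11520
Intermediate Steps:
X(u) = -8*u - 8*u**2 (X(u) = -8*(u*u + u) = -8*(u**2 + u) = -8*(u + u**2) = -8*u - 8*u**2)
o(R, V) = 4 + R + R*V (o(R, V) = (R + R*V) + 4 = 4 + R + R*V)
f = 144 (f = ((-8*(-3)*(1 - 3))*(4 - 4 - 4*3))/4 = ((-8*(-3)*(-2))*(4 - 4 - 12))/4 = (-48*(-12))/4 = (1/4)*576 = 144)
(20*h(2, 1))*f = (20*(-4))*144 = -80*144 = -11520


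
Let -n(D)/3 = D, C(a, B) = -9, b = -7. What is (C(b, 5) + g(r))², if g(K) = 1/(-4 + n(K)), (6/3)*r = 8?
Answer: 21025/256 ≈ 82.129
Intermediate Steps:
r = 4 (r = (½)*8 = 4)
n(D) = -3*D
g(K) = 1/(-4 - 3*K)
(C(b, 5) + g(r))² = (-9 - 1/(4 + 3*4))² = (-9 - 1/(4 + 12))² = (-9 - 1/16)² = (-145/16)² = 21025/256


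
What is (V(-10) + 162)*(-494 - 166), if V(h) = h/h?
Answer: -107580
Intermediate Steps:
V(h) = 1
(V(-10) + 162)*(-494 - 166) = (1 + 162)*(-494 - 166) = 163*(-660) = -107580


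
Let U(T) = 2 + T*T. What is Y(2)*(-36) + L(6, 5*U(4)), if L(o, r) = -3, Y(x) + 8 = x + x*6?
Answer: -219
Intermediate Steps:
Y(x) = -8 + 7*x (Y(x) = -8 + (x + x*6) = -8 + (x + 6*x) = -8 + 7*x)
U(T) = 2 + T²
Y(2)*(-36) + L(6, 5*U(4)) = (-8 + 7*2)*(-36) - 3 = (-8 + 14)*(-36) - 3 = 6*(-36) - 3 = -216 - 3 = -219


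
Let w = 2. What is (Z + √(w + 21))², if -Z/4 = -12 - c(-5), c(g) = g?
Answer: (28 + √23)² ≈ 1075.6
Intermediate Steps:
Z = 28 (Z = -4*(-12 - 1*(-5)) = -4*(-12 + 5) = -4*(-7) = 28)
(Z + √(w + 21))² = (28 + √(2 + 21))² = (28 + √23)²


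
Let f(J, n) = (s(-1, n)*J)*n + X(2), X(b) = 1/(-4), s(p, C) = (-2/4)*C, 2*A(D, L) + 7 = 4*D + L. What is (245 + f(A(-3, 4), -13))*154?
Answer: 135289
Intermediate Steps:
A(D, L) = -7/2 + L/2 + 2*D (A(D, L) = -7/2 + (4*D + L)/2 = -7/2 + (L + 4*D)/2 = -7/2 + (L/2 + 2*D) = -7/2 + L/2 + 2*D)
s(p, C) = -C/2 (s(p, C) = (-2*¼)*C = -C/2)
X(b) = -¼ (X(b) = 1*(-¼) = -¼)
f(J, n) = -¼ - J*n²/2 (f(J, n) = ((-n/2)*J)*n - ¼ = (-J*n/2)*n - ¼ = -J*n²/2 - ¼ = -¼ - J*n²/2)
(245 + f(A(-3, 4), -13))*154 = (245 + (-¼ - ½*(-7/2 + (½)*4 + 2*(-3))*(-13)²))*154 = (245 + (-¼ - ½*(-7/2 + 2 - 6)*169))*154 = (245 + (-¼ - ½*(-15/2)*169))*154 = (245 + (-¼ + 2535/4))*154 = (245 + 1267/2)*154 = (1757/2)*154 = 135289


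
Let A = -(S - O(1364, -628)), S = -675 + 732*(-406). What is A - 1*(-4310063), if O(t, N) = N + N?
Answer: 4606674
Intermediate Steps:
O(t, N) = 2*N
S = -297867 (S = -675 - 297192 = -297867)
A = 296611 (A = -(-297867 - 2*(-628)) = -(-297867 - 1*(-1256)) = -(-297867 + 1256) = -1*(-296611) = 296611)
A - 1*(-4310063) = 296611 - 1*(-4310063) = 296611 + 4310063 = 4606674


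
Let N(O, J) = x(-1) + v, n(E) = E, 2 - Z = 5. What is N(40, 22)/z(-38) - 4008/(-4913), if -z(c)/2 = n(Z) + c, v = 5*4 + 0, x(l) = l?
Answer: 422003/402866 ≈ 1.0475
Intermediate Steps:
Z = -3 (Z = 2 - 1*5 = 2 - 5 = -3)
v = 20 (v = 20 + 0 = 20)
z(c) = 6 - 2*c (z(c) = -2*(-3 + c) = 6 - 2*c)
N(O, J) = 19 (N(O, J) = -1 + 20 = 19)
N(40, 22)/z(-38) - 4008/(-4913) = 19/(6 - 2*(-38)) - 4008/(-4913) = 19/(6 + 76) - 4008*(-1/4913) = 19/82 + 4008/4913 = 422003/402866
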